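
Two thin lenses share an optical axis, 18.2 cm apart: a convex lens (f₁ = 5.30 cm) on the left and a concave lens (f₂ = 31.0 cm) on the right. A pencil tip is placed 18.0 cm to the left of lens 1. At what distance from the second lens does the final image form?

Lens 1: 1/d_i1 = 1/f₁ − 1/d_o1 = 1/(5.30) − 1/(18.0) = 0.1331, so d_i1 = 7.512 cm.
The intermediate image is 7.512 cm to the right of lens 1, which is 18.2 − (7.512) = 10.69 cm to the left of lens 2, so d_o2 = +10.69 cm.
Lens 2 is diverging, so f₂ = −31.0 cm.
Lens 2: 1/d_i2 = 1/f₂ − 1/d_o2 = 1/(-31.0) − 1/(10.69) = -0.1258, so d_i2 = -7.95 cm.
The final image is virtual, 7.95 cm to the left of lens 2 (overall magnification ≈ -0.31).

7.95 cm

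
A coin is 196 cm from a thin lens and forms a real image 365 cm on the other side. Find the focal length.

Real image ⇒ d_i = +365 cm.
1/f = 1/d_o + 1/d_i = 1/(196) + 1/(365) = 0.007842, so f = 128 cm.
Since f is positive, the thin lens is converging.

f = 128 cm (converging)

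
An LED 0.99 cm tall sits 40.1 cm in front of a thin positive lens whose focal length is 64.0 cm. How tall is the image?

1/d_i = 1/f − 1/d_o = 1/(64.00) − 1/(40.1) = -0.009313, so d_i = -107.4 cm.
m = −d_i/d_o = +2.678.
|h_i| = |m|·h_o = 2.678 × 0.99 = 2.65 cm. The image is virtual, upright and enlarged, on the same side as the object.

2.65 cm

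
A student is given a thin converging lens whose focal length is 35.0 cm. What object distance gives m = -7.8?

m = −d_i/d_o ⇒ d_i = −m·d_o.
1/f = 1/d_o + 1/d_i = 1/d_o − 1/(m·d_o) = (1 − 1/m)/d_o, so d_o = f(1 − 1/m) = (35.00)(1 − 1/(-7.8)) = 39.5 cm.

39.5 cm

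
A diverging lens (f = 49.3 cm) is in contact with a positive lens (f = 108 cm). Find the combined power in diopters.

P₁ = 1/f₁ = 1/(-0.493 m) = -2.028 D; P₂ = 1/f₂ = 1/(1.08 m) = +0.9259 D.
For thin lenses in contact, P = P₁ + P₂ = (-2.028) + (+0.9259) = -1.10 D.

P = -1.10 D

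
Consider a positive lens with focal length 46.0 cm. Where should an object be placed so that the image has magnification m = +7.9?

m = −d_i/d_o ⇒ d_i = −m·d_o.
1/f = 1/d_o + 1/d_i = 1/d_o − 1/(m·d_o) = (1 − 1/m)/d_o, so d_o = f(1 − 1/m) = (46.00)(1 − 1/(+7.9)) = 40.2 cm.

40.2 cm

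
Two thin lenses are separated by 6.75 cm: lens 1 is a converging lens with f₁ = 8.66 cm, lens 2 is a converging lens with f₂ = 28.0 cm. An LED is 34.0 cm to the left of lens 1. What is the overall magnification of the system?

m = -0.291

Lens 1: 1/d_i1 = 1/(8.66) − 1/(34.0) = 0.08606, so d_i1 = 11.62 cm; m₁ = −d_i1/d_o1 = -0.3418.
d_o2 = 6.75 − (11.62) = -4.870 cm (virtual object).
Lens 2: 1/d_i2 = 1/(28.0) − 1/(-4.870) = 0.2411, so d_i2 = 4.148 cm; m₂ = −d_i2/d_o2 = +0.8518.
m = m₁·m₂ = (-0.3418)(+0.8518) = -0.291.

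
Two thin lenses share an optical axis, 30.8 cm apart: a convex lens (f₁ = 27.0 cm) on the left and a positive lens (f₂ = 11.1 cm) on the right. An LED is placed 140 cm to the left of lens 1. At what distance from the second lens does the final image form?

Lens 1: 1/d_i1 = 1/f₁ − 1/d_o1 = 1/(27.0) − 1/(140) = 0.02989, so d_i1 = 33.45 cm.
The intermediate image is 33.45 cm to the right of lens 1, which lies 2.650 cm to the right of lens 2 — a virtual object — so d_o2 = −2.650 cm.
Lens 2: 1/d_i2 = 1/f₂ − 1/d_o2 = 1/(11.1) − 1/(-2.650) = 0.4674, so d_i2 = 2.14 cm.
The final image is real, 2.14 cm to the right of lens 2 (overall magnification ≈ -0.19).

2.14 cm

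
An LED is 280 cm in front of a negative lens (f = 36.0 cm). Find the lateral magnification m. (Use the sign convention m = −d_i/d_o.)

m = +0.114

For a negative lens, f = -36.0 cm.
1/d_i = 1/f − 1/d_o = 1/(-36.00) − 1/(280) = -0.03135, so d_i = -31.90 cm.
m = −d_i/d_o = −(-31.90)/(280) = +0.114.
The image is virtual, upright and reduced, on the same side as the object.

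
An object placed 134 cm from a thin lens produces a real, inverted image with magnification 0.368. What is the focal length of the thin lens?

m = −d_i/d_o ⇒ d_i = −m·d_o = −(-0.368)·(134) = 49.31 cm.
1/f = 1/d_o + 1/d_i = 1/(134) + 1/(49.31) = 0.02774, so f = 36.0 cm.
Since f is positive, the thin lens is converging.

f = 36.0 cm (converging)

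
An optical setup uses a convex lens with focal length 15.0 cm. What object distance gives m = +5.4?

12.2 cm

m = −d_i/d_o ⇒ d_i = −m·d_o.
1/f = 1/d_o + 1/d_i = 1/d_o − 1/(m·d_o) = (1 − 1/m)/d_o, so d_o = f(1 − 1/m) = (15.00)(1 − 1/(+5.4)) = 12.2 cm.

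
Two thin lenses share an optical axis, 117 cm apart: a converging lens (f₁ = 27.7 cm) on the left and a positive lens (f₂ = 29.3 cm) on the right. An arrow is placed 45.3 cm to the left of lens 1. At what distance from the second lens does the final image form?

Lens 1: 1/d_i1 = 1/f₁ − 1/d_o1 = 1/(27.7) − 1/(45.3) = 0.01403, so d_i1 = 71.30 cm.
The intermediate image is 71.30 cm to the right of lens 1, which is 117 − (71.30) = 45.70 cm to the left of lens 2, so d_o2 = +45.70 cm.
Lens 2: 1/d_i2 = 1/f₂ − 1/d_o2 = 1/(29.3) − 1/(45.70) = 0.01225, so d_i2 = 81.6 cm.
The final image is real, 81.6 cm to the right of lens 2 (overall magnification ≈ 2.8).

81.6 cm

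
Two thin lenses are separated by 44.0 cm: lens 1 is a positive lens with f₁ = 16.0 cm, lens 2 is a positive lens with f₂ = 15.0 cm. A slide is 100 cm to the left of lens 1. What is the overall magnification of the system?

m = +0.287

Lens 1: 1/d_i1 = 1/(16.0) − 1/(100) = 0.05250, so d_i1 = 19.05 cm; m₁ = −d_i1/d_o1 = -0.1905.
d_o2 = 44.0 − (19.05) = 24.95 cm.
Lens 2: 1/d_i2 = 1/(15.0) − 1/(24.95) = 0.02659, so d_i2 = 37.61 cm; m₂ = −d_i2/d_o2 = -1.508.
m = m₁·m₂ = (-0.1905)(-1.508) = +0.287.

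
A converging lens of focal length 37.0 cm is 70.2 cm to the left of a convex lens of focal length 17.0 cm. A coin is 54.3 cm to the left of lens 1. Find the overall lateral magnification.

m = -0.578

Lens 1: 1/d_i1 = 1/(37.0) − 1/(54.3) = 0.008611, so d_i1 = 116.1 cm; m₁ = −d_i1/d_o1 = -2.138.
d_o2 = 70.2 − (116.1) = -45.90 cm (virtual object).
Lens 2: 1/d_i2 = 1/(17.0) − 1/(-45.90) = 0.08061, so d_i2 = 12.41 cm; m₂ = −d_i2/d_o2 = +0.2703.
m = m₁·m₂ = (-2.138)(+0.2703) = -0.578.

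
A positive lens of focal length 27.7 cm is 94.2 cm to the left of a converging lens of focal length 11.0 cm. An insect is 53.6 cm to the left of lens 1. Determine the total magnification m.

Lens 1: 1/d_i1 = 1/(27.7) − 1/(53.6) = 0.01744, so d_i1 = 57.33 cm; m₁ = −d_i1/d_o1 = -1.070.
d_o2 = 94.2 − (57.33) = 36.87 cm.
Lens 2: 1/d_i2 = 1/(11.0) − 1/(36.87) = 0.06379, so d_i2 = 15.68 cm; m₂ = −d_i2/d_o2 = -0.4252.
m = m₁·m₂ = (-1.070)(-0.4252) = +0.455.

m = +0.455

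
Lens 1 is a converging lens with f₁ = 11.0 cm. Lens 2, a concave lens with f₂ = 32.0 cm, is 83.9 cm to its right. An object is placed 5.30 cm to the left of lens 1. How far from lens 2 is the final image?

23.9 cm

Lens 1: 1/d_i1 = 1/f₁ − 1/d_o1 = 1/(11.0) − 1/(5.30) = -0.09777, so d_i1 = -10.23 cm.
The intermediate image is 10.23 cm to the left of lens 1 (virtual), which is 83.9 − (-10.23) = 94.13 cm to the left of lens 2, so d_o2 = +94.13 cm.
Lens 2 is diverging, so f₂ = −32.0 cm.
Lens 2: 1/d_i2 = 1/f₂ − 1/d_o2 = 1/(-32.0) − 1/(94.13) = -0.04187, so d_i2 = -23.9 cm.
The final image is virtual, 23.9 cm to the left of lens 2 (overall magnification ≈ 0.49).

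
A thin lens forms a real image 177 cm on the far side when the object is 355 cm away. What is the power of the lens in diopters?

d_i = +177 cm.
1/f = 1/d_o + 1/d_i = 1/(355) + 1/(177) = 0.008467 cm⁻¹.
f = 118.1 cm = 1.181 m, so P = 1/f = +0.847 D.

P = +0.847 D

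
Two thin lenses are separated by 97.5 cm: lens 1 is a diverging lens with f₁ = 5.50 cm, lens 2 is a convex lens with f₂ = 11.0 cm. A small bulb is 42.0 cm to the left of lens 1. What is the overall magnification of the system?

f₁ = −5.50 cm (diverging).
Lens 1: 1/d_i1 = 1/(-5.50) − 1/(42.0) = -0.2056, so d_i1 = -4.863 cm; m₁ = −d_i1/d_o1 = +0.1158.
d_o2 = 97.5 − (-4.863) = 102.4 cm.
Lens 2: 1/d_i2 = 1/(11.0) − 1/(102.4) = 0.08114, so d_i2 = 12.32 cm; m₂ = −d_i2/d_o2 = -0.1204.
m = m₁·m₂ = (+0.1158)(-0.1204) = -0.0139.

m = -0.0139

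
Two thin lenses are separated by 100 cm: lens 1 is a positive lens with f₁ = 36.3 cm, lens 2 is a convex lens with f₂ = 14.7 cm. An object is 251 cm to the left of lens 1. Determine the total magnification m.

Lens 1: 1/d_i1 = 1/(36.3) − 1/(251) = 0.02356, so d_i1 = 42.44 cm; m₁ = −d_i1/d_o1 = -0.1691.
d_o2 = 100 − (42.44) = 57.56 cm.
Lens 2: 1/d_i2 = 1/(14.7) − 1/(57.56) = 0.05065, so d_i2 = 19.74 cm; m₂ = −d_i2/d_o2 = -0.3430.
m = m₁·m₂ = (-0.1691)(-0.3430) = +0.0580.

m = +0.0580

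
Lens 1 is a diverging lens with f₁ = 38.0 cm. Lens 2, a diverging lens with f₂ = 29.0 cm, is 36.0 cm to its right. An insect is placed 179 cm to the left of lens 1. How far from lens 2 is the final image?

20.3 cm

Lens 1 is diverging, so f₁ = −38.0 cm.
Lens 1: 1/d_i1 = 1/f₁ − 1/d_o1 = 1/(-38.0) − 1/(179) = -0.03190, so d_i1 = -31.35 cm.
The intermediate image is 31.35 cm to the left of lens 1 (virtual), which is 36.0 − (-31.35) = 67.35 cm to the left of lens 2, so d_o2 = +67.35 cm.
Lens 2 is diverging, so f₂ = −29.0 cm.
Lens 2: 1/d_i2 = 1/f₂ − 1/d_o2 = 1/(-29.0) − 1/(67.35) = -0.04933, so d_i2 = -20.3 cm.
The final image is virtual, 20.3 cm to the left of lens 2 (overall magnification ≈ 0.053).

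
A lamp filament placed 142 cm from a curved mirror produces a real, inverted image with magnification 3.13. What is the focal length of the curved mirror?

f = 108 cm (concave)

m = −d_i/d_o ⇒ d_i = −m·d_o = −(-3.13)·(142) = 444.5 cm.
1/f = 1/d_o + 1/d_i = 1/(142) + 1/(444.5) = 0.009292, so f = 108 cm.
Since f is positive, the curved mirror is concave.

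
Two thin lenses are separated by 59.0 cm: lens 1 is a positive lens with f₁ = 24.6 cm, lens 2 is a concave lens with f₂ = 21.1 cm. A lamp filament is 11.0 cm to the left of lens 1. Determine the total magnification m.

Lens 1: 1/d_i1 = 1/(24.6) − 1/(11.0) = -0.05026, so d_i1 = -19.90 cm; m₁ = −d_i1/d_o1 = +1.809.
d_o2 = 59.0 − (-19.90) = 78.90 cm.
f₂ = −21.1 cm (diverging).
Lens 2: 1/d_i2 = 1/(-21.1) − 1/(78.90) = -0.06007, so d_i2 = -16.65 cm; m₂ = −d_i2/d_o2 = +0.2110.
m = m₁·m₂ = (+1.809)(+0.2110) = +0.382.

m = +0.382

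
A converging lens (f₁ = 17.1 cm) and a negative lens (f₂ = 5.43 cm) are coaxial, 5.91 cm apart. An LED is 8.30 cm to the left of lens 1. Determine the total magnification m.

Lens 1: 1/d_i1 = 1/(17.1) − 1/(8.30) = -0.06200, so d_i1 = -16.13 cm; m₁ = −d_i1/d_o1 = +1.943.
d_o2 = 5.91 − (-16.13) = 22.04 cm.
f₂ = −5.43 cm (diverging).
Lens 2: 1/d_i2 = 1/(-5.43) − 1/(22.04) = -0.2295, so d_i2 = -4.357 cm; m₂ = −d_i2/d_o2 = +0.1977.
m = m₁·m₂ = (+1.943)(+0.1977) = +0.384.

m = +0.384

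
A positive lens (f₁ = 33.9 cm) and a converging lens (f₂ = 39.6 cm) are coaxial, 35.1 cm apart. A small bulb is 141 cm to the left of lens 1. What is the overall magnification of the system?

Lens 1: 1/d_i1 = 1/(33.9) − 1/(141) = 0.02241, so d_i1 = 44.63 cm; m₁ = −d_i1/d_o1 = -0.3165.
d_o2 = 35.1 − (44.63) = -9.530 cm (virtual object).
Lens 2: 1/d_i2 = 1/(39.6) − 1/(-9.530) = 0.1302, so d_i2 = 7.681 cm; m₂ = −d_i2/d_o2 = +0.8060.
m = m₁·m₂ = (-0.3165)(+0.8060) = -0.255.

m = -0.255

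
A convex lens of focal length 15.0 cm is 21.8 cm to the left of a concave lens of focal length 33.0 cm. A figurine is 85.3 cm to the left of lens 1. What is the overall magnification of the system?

m = -0.192

Lens 1: 1/d_i1 = 1/(15.0) − 1/(85.3) = 0.05494, so d_i1 = 18.20 cm; m₁ = −d_i1/d_o1 = -0.2134.
d_o2 = 21.8 − (18.20) = 3.600 cm.
f₂ = −33.0 cm (diverging).
Lens 2: 1/d_i2 = 1/(-33.0) − 1/(3.600) = -0.3081, so d_i2 = -3.246 cm; m₂ = −d_i2/d_o2 = +0.9016.
m = m₁·m₂ = (-0.2134)(+0.9016) = -0.192.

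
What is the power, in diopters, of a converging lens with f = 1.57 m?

P = +0.637 D

P = 1/f = 1/(1.57 m) = +0.637 D.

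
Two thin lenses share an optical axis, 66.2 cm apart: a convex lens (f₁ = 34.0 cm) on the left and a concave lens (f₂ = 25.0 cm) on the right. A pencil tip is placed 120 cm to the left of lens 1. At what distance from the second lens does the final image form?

10.7 cm

Lens 1: 1/d_i1 = 1/f₁ − 1/d_o1 = 1/(34.0) − 1/(120) = 0.02108, so d_i1 = 47.44 cm.
The intermediate image is 47.44 cm to the right of lens 1, which is 66.2 − (47.44) = 18.76 cm to the left of lens 2, so d_o2 = +18.76 cm.
Lens 2 is diverging, so f₂ = −25.0 cm.
Lens 2: 1/d_i2 = 1/f₂ − 1/d_o2 = 1/(-25.0) − 1/(18.76) = -0.09330, so d_i2 = -10.7 cm.
The final image is virtual, 10.7 cm to the left of lens 2 (overall magnification ≈ -0.23).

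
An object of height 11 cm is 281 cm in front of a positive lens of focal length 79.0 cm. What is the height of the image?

4.30 cm

1/d_i = 1/f − 1/d_o = 1/(79.00) − 1/(281) = 0.009100, so d_i = 109.9 cm.
m = −d_i/d_o = -0.3911.
|h_i| = |m|·h_o = 0.3911 × 11 = 4.30 cm. The image is real, inverted and reduced, on the far side of the lens.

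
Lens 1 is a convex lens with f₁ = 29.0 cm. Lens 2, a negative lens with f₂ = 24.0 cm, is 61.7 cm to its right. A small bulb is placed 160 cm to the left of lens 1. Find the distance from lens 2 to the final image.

12.5 cm

Lens 1: 1/d_i1 = 1/f₁ − 1/d_o1 = 1/(29.0) − 1/(160) = 0.02823, so d_i1 = 35.42 cm.
The intermediate image is 35.42 cm to the right of lens 1, which is 61.7 − (35.42) = 26.28 cm to the left of lens 2, so d_o2 = +26.28 cm.
Lens 2 is diverging, so f₂ = −24.0 cm.
Lens 2: 1/d_i2 = 1/f₂ − 1/d_o2 = 1/(-24.0) − 1/(26.28) = -0.07972, so d_i2 = -12.5 cm.
The final image is virtual, 12.5 cm to the left of lens 2 (overall magnification ≈ -0.11).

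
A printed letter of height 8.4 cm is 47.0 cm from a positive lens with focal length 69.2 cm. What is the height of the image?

1/d_i = 1/f − 1/d_o = 1/(69.20) − 1/(47.0) = -0.006826, so d_i = -146.5 cm.
m = −d_i/d_o = +3.117.
|h_i| = |m|·h_o = 3.117 × 8.4 = 26.2 cm. The image is virtual, upright and enlarged, on the same side as the object.

26.2 cm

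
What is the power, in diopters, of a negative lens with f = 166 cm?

P = -0.602 D

For a negative lens, f = −166 cm.
f = -166 cm = -1.66 m.
P = 1/f = 1/(-1.66 m) = -0.602 D.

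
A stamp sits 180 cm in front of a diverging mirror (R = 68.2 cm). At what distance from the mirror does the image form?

28.7 cm

f = R/2 = 68.2/2 = 34.10 cm; for a diverging mirror, f = -34.10 cm.
Mirror equation: 1/d_i = 1/f − 1/d_o = 1/(-34.10) − 1/(180) = -0.02933 − 0.005556 = -0.03488, so d_i = -28.7 cm.
The image is virtual, upright and reduced, behind the mirror.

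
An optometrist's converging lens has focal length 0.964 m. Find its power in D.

P = 1/f = 1/(0.964 m) = +1.04 D.

P = +1.04 D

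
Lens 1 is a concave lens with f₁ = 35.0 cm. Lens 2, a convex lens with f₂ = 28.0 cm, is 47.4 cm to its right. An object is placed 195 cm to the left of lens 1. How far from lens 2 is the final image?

44.0 cm

Lens 1 is diverging, so f₁ = −35.0 cm.
Lens 1: 1/d_i1 = 1/f₁ − 1/d_o1 = 1/(-35.0) − 1/(195) = -0.03370, so d_i1 = -29.67 cm.
The intermediate image is 29.67 cm to the left of lens 1 (virtual), which is 47.4 − (-29.67) = 77.07 cm to the left of lens 2, so d_o2 = +77.07 cm.
Lens 2: 1/d_i2 = 1/f₂ − 1/d_o2 = 1/(28.0) − 1/(77.07) = 0.02274, so d_i2 = 44.0 cm.
The final image is real, 44.0 cm to the right of lens 2 (overall magnification ≈ -0.087).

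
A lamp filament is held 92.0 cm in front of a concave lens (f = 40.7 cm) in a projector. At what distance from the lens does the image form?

28.2 cm

For a concave lens, f = -40.7 cm.
Thin-lens equation: 1/q = 1/f − 1/p = 1/(-40.70) − 1/(92.0) = -0.02457 − 0.01087 = -0.03544, so q = -28.2 cm.
The image is virtual, upright and reduced, on the same side as the object.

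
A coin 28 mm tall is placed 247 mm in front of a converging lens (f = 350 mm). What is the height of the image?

1/d_i = 1/f − 1/d_o = 1/(350.0) − 1/(247) = -0.001191, so d_i = -839.3 mm.
m = −d_i/d_o = +3.398.
|h_i| = |m|·h_o = 3.398 × 28 = 95.1 mm. The image is virtual, upright and enlarged, on the same side as the object.

95.1 mm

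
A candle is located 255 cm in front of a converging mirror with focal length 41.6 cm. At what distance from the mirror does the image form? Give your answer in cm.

49.7 cm

Mirror equation: 1/d_i = 1/f − 1/d_o = 1/(41.60) − 1/(255) = 0.02404 − 0.003922 = 0.02012, so d_i = 49.7 cm.
The image is real, inverted and reduced, in front of the mirror.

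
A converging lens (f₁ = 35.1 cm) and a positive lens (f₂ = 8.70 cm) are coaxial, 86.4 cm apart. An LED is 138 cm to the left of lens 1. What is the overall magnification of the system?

Lens 1: 1/d_i1 = 1/(35.1) − 1/(138) = 0.02124, so d_i1 = 47.07 cm; m₁ = −d_i1/d_o1 = -0.3411.
d_o2 = 86.4 − (47.07) = 39.33 cm.
Lens 2: 1/d_i2 = 1/(8.70) − 1/(39.33) = 0.08952, so d_i2 = 11.17 cm; m₂ = −d_i2/d_o2 = -0.2840.
m = m₁·m₂ = (-0.3411)(-0.2840) = +0.0969.

m = +0.0969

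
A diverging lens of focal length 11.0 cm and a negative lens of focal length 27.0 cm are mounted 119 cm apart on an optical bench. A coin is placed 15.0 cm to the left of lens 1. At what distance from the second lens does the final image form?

Lens 1 is diverging, so f₁ = −11.0 cm.
Lens 1: 1/d_i1 = 1/f₁ − 1/d_o1 = 1/(-11.0) − 1/(15.0) = -0.1576, so d_i1 = -6.346 cm.
The intermediate image is 6.346 cm to the left of lens 1 (virtual), which is 119 − (-6.346) = 125.3 cm to the left of lens 2, so d_o2 = +125.3 cm.
Lens 2 is diverging, so f₂ = −27.0 cm.
Lens 2: 1/d_i2 = 1/f₂ − 1/d_o2 = 1/(-27.0) − 1/(125.3) = -0.04502, so d_i2 = -22.2 cm.
The final image is virtual, 22.2 cm to the left of lens 2 (overall magnification ≈ 0.075).

22.2 cm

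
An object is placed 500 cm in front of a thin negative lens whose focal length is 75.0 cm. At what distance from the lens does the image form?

For a negative lens, f = -75.0 cm.
Thin-lens equation: 1/s_i = 1/f − 1/s_o = 1/(-75.00) − 1/(500) = -0.01333 − 0.002000 = -0.01533, so s_i = -65.2 cm.
The image is virtual, upright and reduced, on the same side as the object.

65.2 cm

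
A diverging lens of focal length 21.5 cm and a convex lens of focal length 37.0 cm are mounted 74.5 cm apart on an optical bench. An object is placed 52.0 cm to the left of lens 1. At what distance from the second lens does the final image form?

63.0 cm

Lens 1 is diverging, so f₁ = −21.5 cm.
Lens 1: 1/d_i1 = 1/f₁ − 1/d_o1 = 1/(-21.5) − 1/(52.0) = -0.06574, so d_i1 = -15.21 cm.
The intermediate image is 15.21 cm to the left of lens 1 (virtual), which is 74.5 − (-15.21) = 89.71 cm to the left of lens 2, so d_o2 = +89.71 cm.
Lens 2: 1/d_i2 = 1/f₂ − 1/d_o2 = 1/(37.0) − 1/(89.71) = 0.01588, so d_i2 = 63.0 cm.
The final image is real, 63.0 cm to the right of lens 2 (overall magnification ≈ -0.21).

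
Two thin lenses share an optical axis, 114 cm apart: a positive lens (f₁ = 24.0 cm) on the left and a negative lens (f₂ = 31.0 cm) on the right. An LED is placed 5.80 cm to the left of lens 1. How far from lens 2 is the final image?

Lens 1: 1/d_i1 = 1/f₁ − 1/d_o1 = 1/(24.0) − 1/(5.80) = -0.1307, so d_i1 = -7.648 cm.
The intermediate image is 7.648 cm to the left of lens 1 (virtual), which is 114 − (-7.648) = 121.6 cm to the left of lens 2, so d_o2 = +121.6 cm.
Lens 2 is diverging, so f₂ = −31.0 cm.
Lens 2: 1/d_i2 = 1/f₂ − 1/d_o2 = 1/(-31.0) − 1/(121.6) = -0.04048, so d_i2 = -24.7 cm.
The final image is virtual, 24.7 cm to the left of lens 2 (overall magnification ≈ 0.27).

24.7 cm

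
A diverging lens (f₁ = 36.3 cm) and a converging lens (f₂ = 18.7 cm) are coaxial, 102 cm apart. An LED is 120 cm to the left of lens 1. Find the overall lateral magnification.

f₁ = −36.3 cm (diverging).
Lens 1: 1/d_i1 = 1/(-36.3) − 1/(120) = -0.03588, so d_i1 = -27.87 cm; m₁ = −d_i1/d_o1 = +0.2323.
d_o2 = 102 − (-27.87) = 129.9 cm.
Lens 2: 1/d_i2 = 1/(18.7) − 1/(129.9) = 0.04578, so d_i2 = 21.84 cm; m₂ = −d_i2/d_o2 = -0.1682.
m = m₁·m₂ = (+0.2323)(-0.1682) = -0.0391.

m = -0.0391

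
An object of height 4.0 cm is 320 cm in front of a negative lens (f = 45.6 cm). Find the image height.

0.499 cm

For a negative lens, f = -45.6 cm.
1/d_i = 1/f − 1/d_o = 1/(-45.60) − 1/(320) = -0.02505, so d_i = -39.91 cm.
m = −d_i/d_o = +0.1247.
|h_i| = |m|·h_o = 0.1247 × 4.0 = 0.499 cm. The image is virtual, upright and reduced, on the same side as the object.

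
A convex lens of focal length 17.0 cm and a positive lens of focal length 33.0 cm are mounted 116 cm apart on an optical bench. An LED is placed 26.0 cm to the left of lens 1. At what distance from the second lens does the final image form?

Lens 1: 1/d_i1 = 1/f₁ − 1/d_o1 = 1/(17.0) − 1/(26.0) = 0.02036, so d_i1 = 49.11 cm.
The intermediate image is 49.11 cm to the right of lens 1, which is 116 − (49.11) = 66.89 cm to the left of lens 2, so d_o2 = +66.89 cm.
Lens 2: 1/d_i2 = 1/f₂ − 1/d_o2 = 1/(33.0) − 1/(66.89) = 0.01535, so d_i2 = 65.1 cm.
The final image is real, 65.1 cm to the right of lens 2 (overall magnification ≈ 1.8).

65.1 cm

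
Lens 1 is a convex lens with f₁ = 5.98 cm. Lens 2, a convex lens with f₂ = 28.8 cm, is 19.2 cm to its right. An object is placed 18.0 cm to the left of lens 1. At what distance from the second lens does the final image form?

15.9 cm

Lens 1: 1/d_i1 = 1/f₁ − 1/d_o1 = 1/(5.98) − 1/(18.0) = 0.1117, so d_i1 = 8.955 cm.
The intermediate image is 8.955 cm to the right of lens 1, which is 19.2 − (8.955) = 10.24 cm to the left of lens 2, so d_o2 = +10.24 cm.
Lens 2: 1/d_i2 = 1/f₂ − 1/d_o2 = 1/(28.8) − 1/(10.24) = -0.06293, so d_i2 = -15.9 cm.
The final image is virtual, 15.9 cm to the left of lens 2 (overall magnification ≈ -0.77).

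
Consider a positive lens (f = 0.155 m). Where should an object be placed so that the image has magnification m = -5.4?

0.184 m

m = −d_i/d_o ⇒ d_i = −m·d_o.
1/f = 1/d_o + 1/d_i = 1/d_o − 1/(m·d_o) = (1 − 1/m)/d_o, so d_o = f(1 − 1/m) = (0.1550)(1 − 1/(-5.4)) = 0.184 m.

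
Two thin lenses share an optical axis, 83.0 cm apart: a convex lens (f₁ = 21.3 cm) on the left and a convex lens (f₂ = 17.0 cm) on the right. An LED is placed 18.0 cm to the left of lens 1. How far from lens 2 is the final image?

Lens 1: 1/d_i1 = 1/f₁ − 1/d_o1 = 1/(21.3) − 1/(18.0) = -0.008607, so d_i1 = -116.2 cm.
The intermediate image is 116.2 cm to the left of lens 1 (virtual), which is 83.0 − (-116.2) = 199.2 cm to the left of lens 2, so d_o2 = +199.2 cm.
Lens 2: 1/d_i2 = 1/f₂ − 1/d_o2 = 1/(17.0) − 1/(199.2) = 0.05380, so d_i2 = 18.6 cm.
The final image is real, 18.6 cm to the right of lens 2 (overall magnification ≈ -0.60).

18.6 cm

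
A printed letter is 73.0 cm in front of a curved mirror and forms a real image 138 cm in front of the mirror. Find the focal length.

f = 47.7 cm (concave)

Real image ⇒ d_i = +138 cm.
1/f = 1/d_o + 1/d_i = 1/(73.0) + 1/(138) = 0.02095, so f = 47.7 cm.
Since f is positive, the curved mirror is concave.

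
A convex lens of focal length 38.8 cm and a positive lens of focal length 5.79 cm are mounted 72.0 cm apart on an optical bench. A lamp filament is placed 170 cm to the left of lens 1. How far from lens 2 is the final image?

7.89 cm

Lens 1: 1/d_i1 = 1/f₁ − 1/d_o1 = 1/(38.8) − 1/(170) = 0.01989, so d_i1 = 50.27 cm.
The intermediate image is 50.27 cm to the right of lens 1, which is 72.0 − (50.27) = 21.73 cm to the left of lens 2, so d_o2 = +21.73 cm.
Lens 2: 1/d_i2 = 1/f₂ − 1/d_o2 = 1/(5.79) − 1/(21.73) = 0.1267, so d_i2 = 7.89 cm.
The final image is real, 7.89 cm to the right of lens 2 (overall magnification ≈ 0.11).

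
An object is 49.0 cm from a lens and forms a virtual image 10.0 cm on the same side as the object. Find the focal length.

Virtual image ⇒ d_i = −10.0 cm.
1/f = 1/d_o + 1/d_i = 1/(49.0) + 1/(-10.0) = -0.07959, so f = -12.6 cm.
Since f is negative, the lens is diverging.

f = -12.6 cm (diverging)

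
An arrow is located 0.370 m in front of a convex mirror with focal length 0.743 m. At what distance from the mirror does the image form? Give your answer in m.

For a convex mirror, f = -0.743 m.
Mirror equation: 1/q = 1/f − 1/p = 1/(-0.7430) − 1/(0.370) = -1.346 − 2.703 = -4.049, so q = -0.247 m.
The image is virtual, upright and reduced, behind the mirror.

0.247 m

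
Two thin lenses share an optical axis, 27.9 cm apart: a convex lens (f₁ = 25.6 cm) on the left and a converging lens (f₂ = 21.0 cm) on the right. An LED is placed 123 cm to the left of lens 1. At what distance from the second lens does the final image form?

Lens 1: 1/d_i1 = 1/f₁ − 1/d_o1 = 1/(25.6) − 1/(123) = 0.03093, so d_i1 = 32.33 cm.
The intermediate image is 32.33 cm to the right of lens 1, which lies 4.430 cm to the right of lens 2 — a virtual object — so d_o2 = −4.430 cm.
Lens 2: 1/d_i2 = 1/f₂ − 1/d_o2 = 1/(21.0) − 1/(-4.430) = 0.2734, so d_i2 = 3.66 cm.
The final image is real, 3.66 cm to the right of lens 2 (overall magnification ≈ -0.22).

3.66 cm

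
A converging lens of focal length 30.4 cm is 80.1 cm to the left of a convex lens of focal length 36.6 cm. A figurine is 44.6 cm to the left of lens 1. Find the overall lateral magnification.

m = -1.51

Lens 1: 1/d_i1 = 1/(30.4) − 1/(44.6) = 0.01047, so d_i1 = 95.48 cm; m₁ = −d_i1/d_o1 = -2.141.
d_o2 = 80.1 − (95.48) = -15.38 cm (virtual object).
Lens 2: 1/d_i2 = 1/(36.6) − 1/(-15.38) = 0.09234, so d_i2 = 10.83 cm; m₂ = −d_i2/d_o2 = +0.7041.
m = m₁·m₂ = (-2.141)(+0.7041) = -1.51.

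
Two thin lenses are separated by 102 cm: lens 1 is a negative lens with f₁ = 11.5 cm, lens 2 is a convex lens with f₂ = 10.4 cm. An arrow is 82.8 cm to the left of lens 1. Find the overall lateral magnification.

f₁ = −11.5 cm (diverging).
Lens 1: 1/d_i1 = 1/(-11.5) − 1/(82.8) = -0.09903, so d_i1 = -10.10 cm; m₁ = −d_i1/d_o1 = +0.1220.
d_o2 = 102 − (-10.10) = 112.1 cm.
Lens 2: 1/d_i2 = 1/(10.4) − 1/(112.1) = 0.08723, so d_i2 = 11.46 cm; m₂ = −d_i2/d_o2 = -0.1023.
m = m₁·m₂ = (+0.1220)(-0.1023) = -0.0125.

m = -0.0125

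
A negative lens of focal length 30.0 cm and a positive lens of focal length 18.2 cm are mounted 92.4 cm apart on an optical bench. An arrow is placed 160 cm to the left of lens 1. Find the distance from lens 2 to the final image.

21.5 cm

Lens 1 is diverging, so f₁ = −30.0 cm.
Lens 1: 1/d_i1 = 1/f₁ − 1/d_o1 = 1/(-30.0) − 1/(160) = -0.03958, so d_i1 = -25.26 cm.
The intermediate image is 25.26 cm to the left of lens 1 (virtual), which is 92.4 − (-25.26) = 117.7 cm to the left of lens 2, so d_o2 = +117.7 cm.
Lens 2: 1/d_i2 = 1/f₂ − 1/d_o2 = 1/(18.2) − 1/(117.7) = 0.04645, so d_i2 = 21.5 cm.
The final image is real, 21.5 cm to the right of lens 2 (overall magnification ≈ -0.029).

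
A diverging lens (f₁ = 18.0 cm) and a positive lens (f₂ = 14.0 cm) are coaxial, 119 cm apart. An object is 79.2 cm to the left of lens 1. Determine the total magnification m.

f₁ = −18.0 cm (diverging).
Lens 1: 1/d_i1 = 1/(-18.0) − 1/(79.2) = -0.06818, so d_i1 = -14.67 cm; m₁ = −d_i1/d_o1 = +0.1852.
d_o2 = 119 − (-14.67) = 133.7 cm.
Lens 2: 1/d_i2 = 1/(14.0) − 1/(133.7) = 0.06395, so d_i2 = 15.64 cm; m₂ = −d_i2/d_o2 = -0.1170.
m = m₁·m₂ = (+0.1852)(-0.1170) = -0.0217.

m = -0.0217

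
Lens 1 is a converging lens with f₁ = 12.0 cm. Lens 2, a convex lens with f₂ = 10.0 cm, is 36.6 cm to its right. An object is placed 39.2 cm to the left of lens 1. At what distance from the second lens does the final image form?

20.7 cm

Lens 1: 1/d_i1 = 1/f₁ − 1/d_o1 = 1/(12.0) − 1/(39.2) = 0.05782, so d_i1 = 17.29 cm.
The intermediate image is 17.29 cm to the right of lens 1, which is 36.6 − (17.29) = 19.31 cm to the left of lens 2, so d_o2 = +19.31 cm.
Lens 2: 1/d_i2 = 1/f₂ − 1/d_o2 = 1/(10.0) − 1/(19.31) = 0.04821, so d_i2 = 20.7 cm.
The final image is real, 20.7 cm to the right of lens 2 (overall magnification ≈ 0.47).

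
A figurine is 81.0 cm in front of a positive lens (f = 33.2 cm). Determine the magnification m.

1/d_i = 1/f − 1/d_o = 1/(33.20) − 1/(81.0) = 0.01777, so d_i = 56.26 cm.
m = −d_i/d_o = −(56.26)/(81.0) = -0.695.
The image is real, inverted and reduced, on the far side of the lens.

m = -0.695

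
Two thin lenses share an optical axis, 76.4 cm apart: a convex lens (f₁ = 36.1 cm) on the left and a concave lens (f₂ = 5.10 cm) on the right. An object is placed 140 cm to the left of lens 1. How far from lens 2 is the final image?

Lens 1: 1/d_i1 = 1/f₁ − 1/d_o1 = 1/(36.1) − 1/(140) = 0.02056, so d_i1 = 48.64 cm.
The intermediate image is 48.64 cm to the right of lens 1, which is 76.4 − (48.64) = 27.76 cm to the left of lens 2, so d_o2 = +27.76 cm.
Lens 2 is diverging, so f₂ = −5.10 cm.
Lens 2: 1/d_i2 = 1/f₂ − 1/d_o2 = 1/(-5.10) − 1/(27.76) = -0.2321, so d_i2 = -4.31 cm.
The final image is virtual, 4.31 cm to the left of lens 2 (overall magnification ≈ -0.054).

4.31 cm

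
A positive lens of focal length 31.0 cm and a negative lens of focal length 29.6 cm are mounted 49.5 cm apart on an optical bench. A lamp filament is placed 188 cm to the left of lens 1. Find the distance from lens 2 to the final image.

8.73 cm

Lens 1: 1/d_i1 = 1/f₁ − 1/d_o1 = 1/(31.0) − 1/(188) = 0.02694, so d_i1 = 37.12 cm.
The intermediate image is 37.12 cm to the right of lens 1, which is 49.5 − (37.12) = 12.38 cm to the left of lens 2, so d_o2 = +12.38 cm.
Lens 2 is diverging, so f₂ = −29.6 cm.
Lens 2: 1/d_i2 = 1/f₂ − 1/d_o2 = 1/(-29.6) − 1/(12.38) = -0.1146, so d_i2 = -8.73 cm.
The final image is virtual, 8.73 cm to the left of lens 2 (overall magnification ≈ -0.14).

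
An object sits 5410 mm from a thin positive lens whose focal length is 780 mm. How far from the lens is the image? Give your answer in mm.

911 mm

Thin-lens equation: 1/v = 1/f − 1/u = 1/(780.0) − 1/(5410) = 0.001282 − 0.0001848 = 0.001097, so v = 911 mm.
The image is real, inverted and reduced, on the far side of the lens.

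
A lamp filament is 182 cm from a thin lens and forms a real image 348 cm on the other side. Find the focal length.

Real image ⇒ d_i = +348 cm.
1/f = 1/d_o + 1/d_i = 1/(182) + 1/(348) = 0.008368, so f = 120 cm.
Since f is positive, the thin lens is converging.

f = 120 cm (converging)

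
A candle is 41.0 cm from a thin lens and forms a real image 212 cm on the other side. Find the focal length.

f = 34.4 cm (converging)

Real image ⇒ d_i = +212 cm.
1/f = 1/d_o + 1/d_i = 1/(41.0) + 1/(212) = 0.02911, so f = 34.4 cm.
Since f is positive, the thin lens is converging.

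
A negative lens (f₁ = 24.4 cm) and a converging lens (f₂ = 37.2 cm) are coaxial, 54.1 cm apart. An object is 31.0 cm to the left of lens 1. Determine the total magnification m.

f₁ = −24.4 cm (diverging).
Lens 1: 1/d_i1 = 1/(-24.4) − 1/(31.0) = -0.07324, so d_i1 = -13.65 cm; m₁ = −d_i1/d_o1 = +0.4403.
d_o2 = 54.1 − (-13.65) = 67.75 cm.
Lens 2: 1/d_i2 = 1/(37.2) − 1/(67.75) = 0.01212, so d_i2 = 82.50 cm; m₂ = −d_i2/d_o2 = -1.218.
m = m₁·m₂ = (+0.4403)(-1.218) = -0.536.

m = -0.536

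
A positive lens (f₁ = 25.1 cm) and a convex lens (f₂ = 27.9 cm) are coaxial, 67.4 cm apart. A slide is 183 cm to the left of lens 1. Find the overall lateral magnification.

Lens 1: 1/d_i1 = 1/(25.1) − 1/(183) = 0.03438, so d_i1 = 29.09 cm; m₁ = −d_i1/d_o1 = -0.1590.
d_o2 = 67.4 − (29.09) = 38.31 cm.
Lens 2: 1/d_i2 = 1/(27.9) − 1/(38.31) = 0.009739, so d_i2 = 102.7 cm; m₂ = −d_i2/d_o2 = -2.680.
m = m₁·m₂ = (-0.1590)(-2.680) = +0.426.

m = +0.426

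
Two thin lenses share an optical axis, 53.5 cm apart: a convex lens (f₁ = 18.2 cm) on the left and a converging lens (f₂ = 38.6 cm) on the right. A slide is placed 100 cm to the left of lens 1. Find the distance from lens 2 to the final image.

164 cm

Lens 1: 1/d_i1 = 1/f₁ − 1/d_o1 = 1/(18.2) − 1/(100) = 0.04495, so d_i1 = 22.25 cm.
The intermediate image is 22.25 cm to the right of lens 1, which is 53.5 − (22.25) = 31.25 cm to the left of lens 2, so d_o2 = +31.25 cm.
Lens 2: 1/d_i2 = 1/f₂ − 1/d_o2 = 1/(38.6) − 1/(31.25) = -0.006093, so d_i2 = -164 cm.
The final image is virtual, 164 cm to the left of lens 2 (overall magnification ≈ -1.2).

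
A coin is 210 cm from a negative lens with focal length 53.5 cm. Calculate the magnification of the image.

m = +0.203

For a negative lens, f = -53.5 cm.
1/d_i = 1/f − 1/d_o = 1/(-53.50) − 1/(210) = -0.02345, so d_i = -42.64 cm.
m = −d_i/d_o = −(-42.64)/(210) = +0.203.
The image is virtual, upright and reduced, on the same side as the object.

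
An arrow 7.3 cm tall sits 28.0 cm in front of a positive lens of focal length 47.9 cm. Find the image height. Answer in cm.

1/d_i = 1/f − 1/d_o = 1/(47.90) − 1/(28.0) = -0.01484, so d_i = -67.40 cm.
m = −d_i/d_o = +2.407.
|h_i| = |m|·h_o = 2.407 × 7.3 = 17.6 cm. The image is virtual, upright and enlarged, on the same side as the object.

17.6 cm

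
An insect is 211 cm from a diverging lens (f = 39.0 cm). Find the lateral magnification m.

For a diverging lens, f = -39.0 cm.
1/d_i = 1/f − 1/d_o = 1/(-39.00) − 1/(211) = -0.03038, so d_i = -32.92 cm.
m = −d_i/d_o = −(-32.92)/(211) = +0.156.
The image is virtual, upright and reduced, on the same side as the object.

m = +0.156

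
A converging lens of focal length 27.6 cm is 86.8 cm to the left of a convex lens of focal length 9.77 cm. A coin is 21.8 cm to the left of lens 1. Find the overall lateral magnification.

Lens 1: 1/d_i1 = 1/(27.6) − 1/(21.8) = -0.009640, so d_i1 = -103.7 cm; m₁ = −d_i1/d_o1 = +4.757.
d_o2 = 86.8 − (-103.7) = 190.5 cm.
Lens 2: 1/d_i2 = 1/(9.77) − 1/(190.5) = 0.09710, so d_i2 = 10.30 cm; m₂ = −d_i2/d_o2 = -0.05406.
m = m₁·m₂ = (+4.757)(-0.05406) = -0.257.

m = -0.257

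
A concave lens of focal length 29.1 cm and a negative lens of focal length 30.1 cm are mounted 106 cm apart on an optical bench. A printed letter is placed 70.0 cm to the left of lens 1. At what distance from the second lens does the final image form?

Lens 1 is diverging, so f₁ = −29.1 cm.
Lens 1: 1/d_i1 = 1/f₁ − 1/d_o1 = 1/(-29.1) − 1/(70.0) = -0.04865, so d_i1 = -20.55 cm.
The intermediate image is 20.55 cm to the left of lens 1 (virtual), which is 106 − (-20.55) = 126.5 cm to the left of lens 2, so d_o2 = +126.5 cm.
Lens 2 is diverging, so f₂ = −30.1 cm.
Lens 2: 1/d_i2 = 1/f₂ − 1/d_o2 = 1/(-30.1) − 1/(126.5) = -0.04113, so d_i2 = -24.3 cm.
The final image is virtual, 24.3 cm to the left of lens 2 (overall magnification ≈ 0.056).

24.3 cm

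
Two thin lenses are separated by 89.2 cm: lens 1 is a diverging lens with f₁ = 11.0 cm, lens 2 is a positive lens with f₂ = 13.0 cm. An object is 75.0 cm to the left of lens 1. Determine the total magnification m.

f₁ = −11.0 cm (diverging).
Lens 1: 1/d_i1 = 1/(-11.0) − 1/(75.0) = -0.1042, so d_i1 = -9.593 cm; m₁ = −d_i1/d_o1 = +0.1279.
d_o2 = 89.2 − (-9.593) = 98.79 cm.
Lens 2: 1/d_i2 = 1/(13.0) − 1/(98.79) = 0.06680, so d_i2 = 14.97 cm; m₂ = −d_i2/d_o2 = -0.1515.
m = m₁·m₂ = (+0.1279)(-0.1515) = -0.0194.

m = -0.0194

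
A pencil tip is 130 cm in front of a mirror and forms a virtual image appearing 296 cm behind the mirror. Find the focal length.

Virtual image ⇒ d_i = −296 cm.
1/f = 1/d_o + 1/d_i = 1/(130) + 1/(-296) = 0.004314, so f = 232 cm.
Since f is positive, the mirror is concave.

f = 232 cm (concave)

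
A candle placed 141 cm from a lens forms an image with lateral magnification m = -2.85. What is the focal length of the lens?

f = 104 cm (converging)

m = −d_i/d_o ⇒ d_i = −m·d_o = −(-2.85)·(141) = 401.9 cm.
1/f = 1/d_o + 1/d_i = 1/(141) + 1/(401.9) = 0.009580, so f = 104 cm.
Since f is positive, the lens is converging.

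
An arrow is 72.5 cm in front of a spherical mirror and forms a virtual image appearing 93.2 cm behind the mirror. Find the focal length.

Virtual image ⇒ d_i = −93.2 cm.
1/f = 1/d_o + 1/d_i = 1/(72.5) + 1/(-93.2) = 0.003063, so f = 326 cm.
Since f is positive, the spherical mirror is concave.

f = 326 cm (concave)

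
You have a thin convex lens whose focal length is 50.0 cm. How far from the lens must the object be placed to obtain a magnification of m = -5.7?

m = −d_i/d_o ⇒ d_i = −m·d_o.
1/f = 1/d_o + 1/d_i = 1/d_o − 1/(m·d_o) = (1 − 1/m)/d_o, so d_o = f(1 − 1/m) = (50.00)(1 − 1/(-5.7)) = 58.8 cm.

58.8 cm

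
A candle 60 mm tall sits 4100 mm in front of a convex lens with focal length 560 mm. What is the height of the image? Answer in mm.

9.49 mm

1/d_i = 1/f − 1/d_o = 1/(560.0) − 1/(4100) = 0.001542, so d_i = 648.6 mm.
m = −d_i/d_o = -0.1582.
|h_i| = |m|·h_o = 0.1582 × 60 = 9.49 mm. The image is real, inverted and reduced, on the far side of the lens.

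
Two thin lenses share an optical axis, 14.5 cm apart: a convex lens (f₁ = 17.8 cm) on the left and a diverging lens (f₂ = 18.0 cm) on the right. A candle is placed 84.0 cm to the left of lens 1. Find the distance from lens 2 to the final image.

14.7 cm

Lens 1: 1/d_i1 = 1/f₁ − 1/d_o1 = 1/(17.8) − 1/(84.0) = 0.04428, so d_i1 = 22.59 cm.
The intermediate image is 22.59 cm to the right of lens 1, which lies 8.090 cm to the right of lens 2 — a virtual object — so d_o2 = −8.090 cm.
Lens 2 is diverging, so f₂ = −18.0 cm.
Lens 2: 1/d_i2 = 1/f₂ − 1/d_o2 = 1/(-18.0) − 1/(-8.090) = 0.06805, so d_i2 = 14.7 cm.
The final image is real, 14.7 cm to the right of lens 2 (overall magnification ≈ -0.49).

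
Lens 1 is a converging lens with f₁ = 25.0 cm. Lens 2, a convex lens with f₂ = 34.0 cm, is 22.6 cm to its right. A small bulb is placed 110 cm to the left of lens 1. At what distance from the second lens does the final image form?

Lens 1: 1/d_i1 = 1/f₁ − 1/d_o1 = 1/(25.0) − 1/(110) = 0.03091, so d_i1 = 32.35 cm.
The intermediate image is 32.35 cm to the right of lens 1, which lies 9.750 cm to the right of lens 2 — a virtual object — so d_o2 = −9.750 cm.
Lens 2: 1/d_i2 = 1/f₂ − 1/d_o2 = 1/(34.0) − 1/(-9.750) = 0.1320, so d_i2 = 7.58 cm.
The final image is real, 7.58 cm to the right of lens 2 (overall magnification ≈ -0.23).

7.58 cm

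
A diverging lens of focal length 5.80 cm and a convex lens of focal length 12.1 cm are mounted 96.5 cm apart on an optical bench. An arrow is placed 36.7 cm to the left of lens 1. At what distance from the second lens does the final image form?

13.7 cm

Lens 1 is diverging, so f₁ = −5.80 cm.
Lens 1: 1/d_i1 = 1/f₁ − 1/d_o1 = 1/(-5.80) − 1/(36.7) = -0.1997, so d_i1 = -5.008 cm.
The intermediate image is 5.008 cm to the left of lens 1 (virtual), which is 96.5 − (-5.008) = 101.5 cm to the left of lens 2, so d_o2 = +101.5 cm.
Lens 2: 1/d_i2 = 1/f₂ − 1/d_o2 = 1/(12.1) − 1/(101.5) = 0.07279, so d_i2 = 13.7 cm.
The final image is real, 13.7 cm to the right of lens 2 (overall magnification ≈ -0.018).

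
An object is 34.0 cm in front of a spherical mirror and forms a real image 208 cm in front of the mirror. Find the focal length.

Real image ⇒ d_i = +208 cm.
1/f = 1/d_o + 1/d_i = 1/(34.0) + 1/(208) = 0.03422, so f = 29.2 cm.
Since f is positive, the spherical mirror is concave.

f = 29.2 cm (concave)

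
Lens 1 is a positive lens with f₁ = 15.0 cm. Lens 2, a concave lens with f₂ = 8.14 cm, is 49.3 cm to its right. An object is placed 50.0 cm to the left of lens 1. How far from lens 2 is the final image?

6.30 cm

Lens 1: 1/d_i1 = 1/f₁ − 1/d_o1 = 1/(15.0) − 1/(50.0) = 0.04667, so d_i1 = 21.43 cm.
The intermediate image is 21.43 cm to the right of lens 1, which is 49.3 − (21.43) = 27.87 cm to the left of lens 2, so d_o2 = +27.87 cm.
Lens 2 is diverging, so f₂ = −8.14 cm.
Lens 2: 1/d_i2 = 1/f₂ − 1/d_o2 = 1/(-8.14) − 1/(27.87) = -0.1587, so d_i2 = -6.30 cm.
The final image is virtual, 6.30 cm to the left of lens 2 (overall magnification ≈ -0.097).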